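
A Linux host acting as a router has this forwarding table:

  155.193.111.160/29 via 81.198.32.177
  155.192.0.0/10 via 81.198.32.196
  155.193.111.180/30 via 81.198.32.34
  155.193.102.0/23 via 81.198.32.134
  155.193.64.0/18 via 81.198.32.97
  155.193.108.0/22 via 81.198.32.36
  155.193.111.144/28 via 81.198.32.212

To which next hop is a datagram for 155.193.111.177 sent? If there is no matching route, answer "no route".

81.198.32.36

Routes whose prefix contains 155.193.111.177:
  155.192.0.0/10 (155.192.0.0 - 155.255.255.255) -> 81.198.32.196
  155.193.64.0/18 (155.193.64.0 - 155.193.127.255) -> 81.198.32.97
  155.193.108.0/22 (155.193.108.0 - 155.193.111.255) -> 81.198.32.36
More-specific entries that do NOT match:
  155.193.111.180/30 (155.193.111.180 - 155.193.111.183) does not contain 155.193.111.177
  155.193.111.160/29 (155.193.111.160 - 155.193.111.167) does not contain 155.193.111.177
  155.193.111.144/28 (155.193.111.144 - 155.193.111.159) does not contain 155.193.111.177
  155.193.102.0/23 (155.193.102.0 - 155.193.103.255) does not contain 155.193.111.177
Longest matching prefix is /22 -> next hop 81.198.32.36.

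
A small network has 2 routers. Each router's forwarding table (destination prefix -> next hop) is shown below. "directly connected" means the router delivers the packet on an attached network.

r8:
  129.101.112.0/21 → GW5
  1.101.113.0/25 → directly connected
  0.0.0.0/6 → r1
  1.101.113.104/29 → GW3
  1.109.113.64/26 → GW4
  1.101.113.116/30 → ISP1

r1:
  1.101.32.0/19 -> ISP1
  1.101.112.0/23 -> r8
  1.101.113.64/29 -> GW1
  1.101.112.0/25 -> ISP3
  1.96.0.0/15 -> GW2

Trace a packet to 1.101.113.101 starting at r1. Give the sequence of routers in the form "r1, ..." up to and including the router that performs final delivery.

At r1: longest match for 1.101.113.101 is 1.101.112.0/23 -> r8
At r8: longest match for 1.101.113.101 is 1.101.113.0/25 -> directly connected

r1, r8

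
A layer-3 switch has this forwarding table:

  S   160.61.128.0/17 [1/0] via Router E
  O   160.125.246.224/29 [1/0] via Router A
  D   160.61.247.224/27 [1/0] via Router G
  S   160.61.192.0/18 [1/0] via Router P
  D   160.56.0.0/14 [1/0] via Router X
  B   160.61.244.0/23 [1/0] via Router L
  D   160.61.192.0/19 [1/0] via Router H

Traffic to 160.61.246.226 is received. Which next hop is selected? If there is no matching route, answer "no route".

Routes whose prefix contains 160.61.246.226:
  160.61.128.0/17 (160.61.128.0 - 160.61.255.255) -> Router E
  160.61.192.0/18 (160.61.192.0 - 160.61.255.255) -> Router P
More-specific entries that do NOT match:
  160.125.246.224/29 (160.125.246.224 - 160.125.246.231) does not contain 160.61.246.226
  160.61.247.224/27 (160.61.247.224 - 160.61.247.255) does not contain 160.61.246.226
  160.61.244.0/23 (160.61.244.0 - 160.61.245.255) does not contain 160.61.246.226
  160.61.192.0/19 (160.61.192.0 - 160.61.223.255) does not contain 160.61.246.226
Longest matching prefix is /18 -> next hop Router P.

Router P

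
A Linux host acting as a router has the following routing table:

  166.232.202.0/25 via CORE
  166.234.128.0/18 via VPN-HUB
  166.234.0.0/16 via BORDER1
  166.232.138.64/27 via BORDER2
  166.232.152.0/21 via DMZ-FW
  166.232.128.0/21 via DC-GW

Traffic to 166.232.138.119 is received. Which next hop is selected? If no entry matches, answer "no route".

No entry's prefix contains 166.232.138.119; there is no default route.

no route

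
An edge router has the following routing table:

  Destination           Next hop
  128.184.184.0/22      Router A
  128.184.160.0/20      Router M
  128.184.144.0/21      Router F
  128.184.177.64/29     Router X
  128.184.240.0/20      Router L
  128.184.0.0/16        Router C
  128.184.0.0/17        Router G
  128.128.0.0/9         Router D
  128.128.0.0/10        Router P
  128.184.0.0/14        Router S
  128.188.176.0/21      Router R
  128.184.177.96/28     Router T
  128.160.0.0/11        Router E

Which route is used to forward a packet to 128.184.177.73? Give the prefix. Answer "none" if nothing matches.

128.184.0.0/16

Entries matching 128.184.177.73:
  128.128.0.0/9 (128.128.0.0 - 128.255.255.255)
  128.128.0.0/10 (128.128.0.0 - 128.191.255.255)
  128.160.0.0/11 (128.160.0.0 - 128.191.255.255)
  128.184.0.0/14 (128.184.0.0 - 128.187.255.255)
  128.184.0.0/16 (128.184.0.0 - 128.184.255.255)
Most specific is 128.184.0.0/16.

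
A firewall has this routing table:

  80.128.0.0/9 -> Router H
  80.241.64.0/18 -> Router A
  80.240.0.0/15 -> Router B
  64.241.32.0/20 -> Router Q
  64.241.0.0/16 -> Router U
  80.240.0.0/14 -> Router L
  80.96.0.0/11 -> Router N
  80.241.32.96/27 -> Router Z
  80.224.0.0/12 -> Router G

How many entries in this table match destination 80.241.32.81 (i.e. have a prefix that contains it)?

3

Prefixes containing 80.241.32.81:
  80.128.0.0/9 (80.128.0.0 - 80.255.255.255)
  80.240.0.0/14 (80.240.0.0 - 80.243.255.255)
  80.240.0.0/15 (80.240.0.0 - 80.241.255.255)
Total matching entries: 3.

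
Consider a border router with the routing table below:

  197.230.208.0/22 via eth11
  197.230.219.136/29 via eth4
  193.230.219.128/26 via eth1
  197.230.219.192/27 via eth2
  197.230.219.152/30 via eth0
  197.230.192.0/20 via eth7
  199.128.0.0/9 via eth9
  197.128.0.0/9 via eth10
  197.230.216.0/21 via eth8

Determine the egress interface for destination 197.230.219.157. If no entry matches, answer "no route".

Routes whose prefix contains 197.230.219.157:
  197.128.0.0/9 (197.128.0.0 - 197.255.255.255) -> eth10
  197.230.216.0/21 (197.230.216.0 - 197.230.223.255) -> eth8
More-specific entries that do NOT match:
  197.230.219.152/30 (197.230.219.152 - 197.230.219.155) does not contain 197.230.219.157
  197.230.219.136/29 (197.230.219.136 - 197.230.219.143) does not contain 197.230.219.157
  197.230.219.192/27 (197.230.219.192 - 197.230.219.223) does not contain 197.230.219.157
  193.230.219.128/26 (193.230.219.128 - 193.230.219.191) does not contain 197.230.219.157
  197.230.208.0/22 (197.230.208.0 - 197.230.211.255) does not contain 197.230.219.157
Longest matching prefix is /21 -> interface eth8.

eth8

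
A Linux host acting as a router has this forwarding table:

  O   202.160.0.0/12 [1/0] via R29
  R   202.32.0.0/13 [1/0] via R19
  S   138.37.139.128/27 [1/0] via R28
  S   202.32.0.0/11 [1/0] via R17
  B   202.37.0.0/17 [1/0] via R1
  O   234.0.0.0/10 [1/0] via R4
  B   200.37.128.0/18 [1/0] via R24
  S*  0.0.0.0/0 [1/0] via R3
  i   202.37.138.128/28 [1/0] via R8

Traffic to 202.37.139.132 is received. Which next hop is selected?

R19

Routes whose prefix contains 202.37.139.132:
  0.0.0.0/0 (default, matches everything) -> R3
  202.32.0.0/11 (202.32.0.0 - 202.63.255.255) -> R17
  202.32.0.0/13 (202.32.0.0 - 202.39.255.255) -> R19
More-specific entries that do NOT match:
  202.37.138.128/28 (202.37.138.128 - 202.37.138.143) does not contain 202.37.139.132
  138.37.139.128/27 (138.37.139.128 - 138.37.139.159) does not contain 202.37.139.132
  200.37.128.0/18 (200.37.128.0 - 200.37.191.255) does not contain 202.37.139.132
  202.37.0.0/17 (202.37.0.0 - 202.37.127.255) does not contain 202.37.139.132
Longest matching prefix is /13 -> next hop R19.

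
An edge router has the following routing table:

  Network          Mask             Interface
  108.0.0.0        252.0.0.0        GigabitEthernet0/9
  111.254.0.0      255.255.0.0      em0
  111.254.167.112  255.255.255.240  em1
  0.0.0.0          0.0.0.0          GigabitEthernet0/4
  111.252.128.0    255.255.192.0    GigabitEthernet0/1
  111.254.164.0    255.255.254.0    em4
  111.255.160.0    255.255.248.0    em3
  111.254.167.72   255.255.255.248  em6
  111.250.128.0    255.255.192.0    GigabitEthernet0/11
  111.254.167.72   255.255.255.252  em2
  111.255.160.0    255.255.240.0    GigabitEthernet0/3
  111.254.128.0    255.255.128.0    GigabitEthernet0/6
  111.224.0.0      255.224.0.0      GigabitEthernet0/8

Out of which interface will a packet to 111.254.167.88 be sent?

Routes whose prefix contains 111.254.167.88:
  0.0.0.0/0 (default, matches everything) -> GigabitEthernet0/4
  108.0.0.0/6 (108.0.0.0 - 111.255.255.255) -> GigabitEthernet0/9
  111.224.0.0/11 (111.224.0.0 - 111.255.255.255) -> GigabitEthernet0/8
  111.254.0.0/16 (111.254.0.0 - 111.254.255.255) -> em0
  111.254.128.0/17 (111.254.128.0 - 111.254.255.255) -> GigabitEthernet0/6
More-specific entries that do NOT match:
  111.254.167.72/30 (111.254.167.72 - 111.254.167.75) does not contain 111.254.167.88
  111.254.167.72/29 (111.254.167.72 - 111.254.167.79) does not contain 111.254.167.88
  111.254.167.112/28 (111.254.167.112 - 111.254.167.127) does not contain 111.254.167.88
  111.254.164.0/23 (111.254.164.0 - 111.254.165.255) does not contain 111.254.167.88
  111.255.160.0/21 (111.255.160.0 - 111.255.167.255) does not contain 111.254.167.88
  111.255.160.0/20 (111.255.160.0 - 111.255.175.255) does not contain 111.254.167.88
  111.252.128.0/18 (111.252.128.0 - 111.252.191.255) does not contain 111.254.167.88
  111.250.128.0/18 (111.250.128.0 - 111.250.191.255) does not contain 111.254.167.88
Longest matching prefix is /17 -> interface GigabitEthernet0/6.

GigabitEthernet0/6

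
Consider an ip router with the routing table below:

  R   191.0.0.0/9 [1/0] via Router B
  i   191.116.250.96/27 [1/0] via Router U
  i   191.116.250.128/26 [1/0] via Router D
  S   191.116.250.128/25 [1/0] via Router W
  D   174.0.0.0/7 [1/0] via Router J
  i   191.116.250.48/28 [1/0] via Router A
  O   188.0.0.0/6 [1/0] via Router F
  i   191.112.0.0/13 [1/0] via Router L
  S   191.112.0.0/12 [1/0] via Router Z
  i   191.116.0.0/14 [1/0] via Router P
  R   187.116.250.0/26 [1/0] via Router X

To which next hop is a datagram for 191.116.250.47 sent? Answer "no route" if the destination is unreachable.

Routes whose prefix contains 191.116.250.47:
  188.0.0.0/6 (188.0.0.0 - 191.255.255.255) -> Router F
  191.0.0.0/9 (191.0.0.0 - 191.127.255.255) -> Router B
  191.112.0.0/12 (191.112.0.0 - 191.127.255.255) -> Router Z
  191.112.0.0/13 (191.112.0.0 - 191.119.255.255) -> Router L
  191.116.0.0/14 (191.116.0.0 - 191.119.255.255) -> Router P
More-specific entries that do NOT match:
  191.116.250.48/28 (191.116.250.48 - 191.116.250.63) does not contain 191.116.250.47
  191.116.250.96/27 (191.116.250.96 - 191.116.250.127) does not contain 191.116.250.47
  191.116.250.128/26 (191.116.250.128 - 191.116.250.191) does not contain 191.116.250.47
  187.116.250.0/26 (187.116.250.0 - 187.116.250.63) does not contain 191.116.250.47
  191.116.250.128/25 (191.116.250.128 - 191.116.250.255) does not contain 191.116.250.47
Longest matching prefix is /14 -> next hop Router P.

Router P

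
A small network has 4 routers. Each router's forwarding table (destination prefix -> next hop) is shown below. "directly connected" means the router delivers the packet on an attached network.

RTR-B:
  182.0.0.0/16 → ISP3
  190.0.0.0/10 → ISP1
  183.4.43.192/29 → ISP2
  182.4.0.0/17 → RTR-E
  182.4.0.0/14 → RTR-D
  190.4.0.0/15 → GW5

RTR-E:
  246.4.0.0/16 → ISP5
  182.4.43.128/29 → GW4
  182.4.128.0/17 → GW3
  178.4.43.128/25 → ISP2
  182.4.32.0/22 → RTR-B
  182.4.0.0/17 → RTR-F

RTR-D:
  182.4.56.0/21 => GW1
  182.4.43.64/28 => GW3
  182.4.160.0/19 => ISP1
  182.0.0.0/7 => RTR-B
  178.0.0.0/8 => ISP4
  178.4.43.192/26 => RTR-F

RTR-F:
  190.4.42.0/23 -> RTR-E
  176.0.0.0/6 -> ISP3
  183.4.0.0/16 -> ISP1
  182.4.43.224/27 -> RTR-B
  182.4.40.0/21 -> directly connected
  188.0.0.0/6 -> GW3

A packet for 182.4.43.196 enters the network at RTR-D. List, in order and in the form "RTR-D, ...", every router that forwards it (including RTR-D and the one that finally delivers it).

RTR-D, RTR-B, RTR-E, RTR-F

At RTR-D: longest match for 182.4.43.196 is 182.0.0.0/7 -> RTR-B
At RTR-B: longest match for 182.4.43.196 is 182.4.0.0/17 -> RTR-E
At RTR-E: longest match for 182.4.43.196 is 182.4.0.0/17 -> RTR-F
At RTR-F: longest match for 182.4.43.196 is 182.4.40.0/21 -> directly connected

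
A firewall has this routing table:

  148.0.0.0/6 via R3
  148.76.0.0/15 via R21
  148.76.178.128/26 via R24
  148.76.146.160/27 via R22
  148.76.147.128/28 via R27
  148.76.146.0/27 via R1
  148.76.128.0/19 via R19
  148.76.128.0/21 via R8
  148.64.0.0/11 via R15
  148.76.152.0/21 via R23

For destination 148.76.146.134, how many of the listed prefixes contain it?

Prefixes containing 148.76.146.134:
  148.0.0.0/6 (148.0.0.0 - 151.255.255.255)
  148.64.0.0/11 (148.64.0.0 - 148.95.255.255)
  148.76.0.0/15 (148.76.0.0 - 148.77.255.255)
  148.76.128.0/19 (148.76.128.0 - 148.76.159.255)
Total matching entries: 4.

4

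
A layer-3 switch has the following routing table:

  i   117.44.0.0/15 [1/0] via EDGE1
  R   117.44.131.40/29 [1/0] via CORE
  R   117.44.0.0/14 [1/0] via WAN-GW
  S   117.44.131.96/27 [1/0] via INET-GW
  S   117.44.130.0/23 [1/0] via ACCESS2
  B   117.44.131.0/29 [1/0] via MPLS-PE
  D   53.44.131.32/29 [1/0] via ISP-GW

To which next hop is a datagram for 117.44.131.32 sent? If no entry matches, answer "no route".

ACCESS2

Routes whose prefix contains 117.44.131.32:
  117.44.0.0/14 (117.44.0.0 - 117.47.255.255) -> WAN-GW
  117.44.0.0/15 (117.44.0.0 - 117.45.255.255) -> EDGE1
  117.44.130.0/23 (117.44.130.0 - 117.44.131.255) -> ACCESS2
More-specific entries that do NOT match:
  117.44.131.40/29 (117.44.131.40 - 117.44.131.47) does not contain 117.44.131.32
  117.44.131.0/29 (117.44.131.0 - 117.44.131.7) does not contain 117.44.131.32
  53.44.131.32/29 (53.44.131.32 - 53.44.131.39) does not contain 117.44.131.32
  117.44.131.96/27 (117.44.131.96 - 117.44.131.127) does not contain 117.44.131.32
Longest matching prefix is /23 -> next hop ACCESS2.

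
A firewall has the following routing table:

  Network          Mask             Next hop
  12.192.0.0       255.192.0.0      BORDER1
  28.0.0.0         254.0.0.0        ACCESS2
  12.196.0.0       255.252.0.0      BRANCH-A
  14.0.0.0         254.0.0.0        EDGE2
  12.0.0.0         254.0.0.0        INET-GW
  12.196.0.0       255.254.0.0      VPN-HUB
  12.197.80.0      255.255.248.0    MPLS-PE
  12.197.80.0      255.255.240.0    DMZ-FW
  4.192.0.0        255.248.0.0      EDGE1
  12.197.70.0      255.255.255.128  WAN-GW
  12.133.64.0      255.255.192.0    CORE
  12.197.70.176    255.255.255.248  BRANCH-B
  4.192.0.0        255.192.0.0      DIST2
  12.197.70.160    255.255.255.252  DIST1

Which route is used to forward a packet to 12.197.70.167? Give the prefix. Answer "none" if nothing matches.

12.196.0.0/15

Entries matching 12.197.70.167:
  12.0.0.0/7 (12.0.0.0 - 13.255.255.255)
  12.192.0.0/10 (12.192.0.0 - 12.255.255.255)
  12.196.0.0/14 (12.196.0.0 - 12.199.255.255)
  12.196.0.0/15 (12.196.0.0 - 12.197.255.255)
Most specific is 12.196.0.0/15.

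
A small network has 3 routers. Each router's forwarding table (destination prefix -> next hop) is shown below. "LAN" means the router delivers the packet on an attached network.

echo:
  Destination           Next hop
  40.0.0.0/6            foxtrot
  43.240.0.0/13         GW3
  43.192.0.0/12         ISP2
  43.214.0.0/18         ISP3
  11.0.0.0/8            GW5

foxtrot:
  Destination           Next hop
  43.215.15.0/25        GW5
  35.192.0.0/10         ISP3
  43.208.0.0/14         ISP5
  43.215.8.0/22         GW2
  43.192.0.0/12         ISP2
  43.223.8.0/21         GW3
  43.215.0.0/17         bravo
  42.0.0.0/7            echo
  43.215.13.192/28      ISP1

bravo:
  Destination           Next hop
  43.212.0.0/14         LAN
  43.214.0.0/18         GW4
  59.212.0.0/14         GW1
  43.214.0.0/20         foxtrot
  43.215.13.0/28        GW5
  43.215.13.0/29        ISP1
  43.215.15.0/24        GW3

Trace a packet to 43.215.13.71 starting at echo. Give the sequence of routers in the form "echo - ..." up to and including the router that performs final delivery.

echo - foxtrot - bravo

At echo: longest match for 43.215.13.71 is 40.0.0.0/6 -> foxtrot
At foxtrot: longest match for 43.215.13.71 is 43.215.0.0/17 -> bravo
At bravo: longest match for 43.215.13.71 is 43.212.0.0/14 -> LAN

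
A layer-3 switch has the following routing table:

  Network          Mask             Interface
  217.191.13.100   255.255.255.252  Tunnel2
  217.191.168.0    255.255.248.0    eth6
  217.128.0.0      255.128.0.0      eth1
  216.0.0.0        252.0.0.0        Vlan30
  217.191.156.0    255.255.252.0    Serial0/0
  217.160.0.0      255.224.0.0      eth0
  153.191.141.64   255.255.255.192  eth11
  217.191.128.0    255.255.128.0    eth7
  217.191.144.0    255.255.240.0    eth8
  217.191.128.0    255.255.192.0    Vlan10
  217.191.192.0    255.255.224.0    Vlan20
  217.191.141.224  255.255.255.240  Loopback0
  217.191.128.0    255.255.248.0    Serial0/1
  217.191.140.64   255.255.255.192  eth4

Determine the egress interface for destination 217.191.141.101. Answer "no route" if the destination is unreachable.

Vlan10

Routes whose prefix contains 217.191.141.101:
  216.0.0.0/6 (216.0.0.0 - 219.255.255.255) -> Vlan30
  217.128.0.0/9 (217.128.0.0 - 217.255.255.255) -> eth1
  217.160.0.0/11 (217.160.0.0 - 217.191.255.255) -> eth0
  217.191.128.0/17 (217.191.128.0 - 217.191.255.255) -> eth7
  217.191.128.0/18 (217.191.128.0 - 217.191.191.255) -> Vlan10
More-specific entries that do NOT match:
  217.191.13.100/30 (217.191.13.100 - 217.191.13.103) does not contain 217.191.141.101
  217.191.141.224/28 (217.191.141.224 - 217.191.141.239) does not contain 217.191.141.101
  153.191.141.64/26 (153.191.141.64 - 153.191.141.127) does not contain 217.191.141.101
  217.191.140.64/26 (217.191.140.64 - 217.191.140.127) does not contain 217.191.141.101
  217.191.156.0/22 (217.191.156.0 - 217.191.159.255) does not contain 217.191.141.101
  217.191.168.0/21 (217.191.168.0 - 217.191.175.255) does not contain 217.191.141.101
  217.191.128.0/21 (217.191.128.0 - 217.191.135.255) does not contain 217.191.141.101
  217.191.144.0/20 (217.191.144.0 - 217.191.159.255) does not contain 217.191.141.101
  217.191.192.0/19 (217.191.192.0 - 217.191.223.255) does not contain 217.191.141.101
Longest matching prefix is /18 -> interface Vlan10.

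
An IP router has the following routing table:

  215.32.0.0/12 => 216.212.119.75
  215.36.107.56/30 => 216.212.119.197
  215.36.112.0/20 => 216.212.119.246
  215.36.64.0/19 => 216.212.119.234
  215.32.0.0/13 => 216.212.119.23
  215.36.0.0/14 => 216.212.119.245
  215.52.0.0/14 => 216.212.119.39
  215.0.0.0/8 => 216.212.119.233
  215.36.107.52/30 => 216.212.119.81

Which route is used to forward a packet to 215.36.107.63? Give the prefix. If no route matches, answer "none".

215.36.0.0/14

Entries matching 215.36.107.63:
  215.0.0.0/8 (215.0.0.0 - 215.255.255.255)
  215.32.0.0/12 (215.32.0.0 - 215.47.255.255)
  215.32.0.0/13 (215.32.0.0 - 215.39.255.255)
  215.36.0.0/14 (215.36.0.0 - 215.39.255.255)
Most specific is 215.36.0.0/14.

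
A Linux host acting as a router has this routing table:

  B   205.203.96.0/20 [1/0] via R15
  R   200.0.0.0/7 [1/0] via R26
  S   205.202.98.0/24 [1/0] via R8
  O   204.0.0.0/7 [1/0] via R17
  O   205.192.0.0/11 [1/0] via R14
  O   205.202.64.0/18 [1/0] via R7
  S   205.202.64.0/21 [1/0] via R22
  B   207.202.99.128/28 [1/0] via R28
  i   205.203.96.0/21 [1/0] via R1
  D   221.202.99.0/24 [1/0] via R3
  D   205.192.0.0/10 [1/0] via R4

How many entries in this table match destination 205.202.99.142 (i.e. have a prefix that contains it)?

Prefixes containing 205.202.99.142:
  204.0.0.0/7 (204.0.0.0 - 205.255.255.255)
  205.192.0.0/10 (205.192.0.0 - 205.255.255.255)
  205.192.0.0/11 (205.192.0.0 - 205.223.255.255)
  205.202.64.0/18 (205.202.64.0 - 205.202.127.255)
Total matching entries: 4.

4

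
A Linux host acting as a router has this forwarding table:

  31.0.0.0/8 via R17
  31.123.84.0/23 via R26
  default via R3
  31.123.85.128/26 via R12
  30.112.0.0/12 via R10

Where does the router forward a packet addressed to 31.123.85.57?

Routes whose prefix contains 31.123.85.57:
  0.0.0.0/0 (default, matches everything) -> R3
  31.0.0.0/8 (31.0.0.0 - 31.255.255.255) -> R17
  31.123.84.0/23 (31.123.84.0 - 31.123.85.255) -> R26
More-specific entries that do NOT match:
  31.123.85.128/26 (31.123.85.128 - 31.123.85.191) does not contain 31.123.85.57
Longest matching prefix is /23 -> next hop R26.

R26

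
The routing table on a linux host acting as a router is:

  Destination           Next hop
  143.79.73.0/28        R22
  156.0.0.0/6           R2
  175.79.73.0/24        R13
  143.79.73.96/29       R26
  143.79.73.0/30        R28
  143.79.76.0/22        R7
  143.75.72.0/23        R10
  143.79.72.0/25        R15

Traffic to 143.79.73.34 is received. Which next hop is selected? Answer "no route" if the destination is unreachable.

no route

No entry's prefix contains 143.79.73.34; there is no default route.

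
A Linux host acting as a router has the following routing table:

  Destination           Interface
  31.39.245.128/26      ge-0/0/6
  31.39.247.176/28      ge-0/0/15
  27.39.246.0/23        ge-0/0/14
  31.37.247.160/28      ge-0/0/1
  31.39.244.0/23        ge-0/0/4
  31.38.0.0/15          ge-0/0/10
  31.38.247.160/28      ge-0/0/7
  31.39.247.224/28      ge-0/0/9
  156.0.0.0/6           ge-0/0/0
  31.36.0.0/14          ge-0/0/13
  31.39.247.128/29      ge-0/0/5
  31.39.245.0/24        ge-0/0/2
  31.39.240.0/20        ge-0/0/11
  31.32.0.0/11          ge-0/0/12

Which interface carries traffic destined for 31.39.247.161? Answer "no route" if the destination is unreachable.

Routes whose prefix contains 31.39.247.161:
  31.32.0.0/11 (31.32.0.0 - 31.63.255.255) -> ge-0/0/12
  31.36.0.0/14 (31.36.0.0 - 31.39.255.255) -> ge-0/0/13
  31.38.0.0/15 (31.38.0.0 - 31.39.255.255) -> ge-0/0/10
  31.39.240.0/20 (31.39.240.0 - 31.39.255.255) -> ge-0/0/11
More-specific entries that do NOT match:
  31.39.247.128/29 (31.39.247.128 - 31.39.247.135) does not contain 31.39.247.161
  31.39.247.176/28 (31.39.247.176 - 31.39.247.191) does not contain 31.39.247.161
  31.37.247.160/28 (31.37.247.160 - 31.37.247.175) does not contain 31.39.247.161
  31.38.247.160/28 (31.38.247.160 - 31.38.247.175) does not contain 31.39.247.161
  31.39.247.224/28 (31.39.247.224 - 31.39.247.239) does not contain 31.39.247.161
  31.39.245.128/26 (31.39.245.128 - 31.39.245.191) does not contain 31.39.247.161
  31.39.245.0/24 (31.39.245.0 - 31.39.245.255) does not contain 31.39.247.161
  27.39.246.0/23 (27.39.246.0 - 27.39.247.255) does not contain 31.39.247.161
  31.39.244.0/23 (31.39.244.0 - 31.39.245.255) does not contain 31.39.247.161
Longest matching prefix is /20 -> interface ge-0/0/11.

ge-0/0/11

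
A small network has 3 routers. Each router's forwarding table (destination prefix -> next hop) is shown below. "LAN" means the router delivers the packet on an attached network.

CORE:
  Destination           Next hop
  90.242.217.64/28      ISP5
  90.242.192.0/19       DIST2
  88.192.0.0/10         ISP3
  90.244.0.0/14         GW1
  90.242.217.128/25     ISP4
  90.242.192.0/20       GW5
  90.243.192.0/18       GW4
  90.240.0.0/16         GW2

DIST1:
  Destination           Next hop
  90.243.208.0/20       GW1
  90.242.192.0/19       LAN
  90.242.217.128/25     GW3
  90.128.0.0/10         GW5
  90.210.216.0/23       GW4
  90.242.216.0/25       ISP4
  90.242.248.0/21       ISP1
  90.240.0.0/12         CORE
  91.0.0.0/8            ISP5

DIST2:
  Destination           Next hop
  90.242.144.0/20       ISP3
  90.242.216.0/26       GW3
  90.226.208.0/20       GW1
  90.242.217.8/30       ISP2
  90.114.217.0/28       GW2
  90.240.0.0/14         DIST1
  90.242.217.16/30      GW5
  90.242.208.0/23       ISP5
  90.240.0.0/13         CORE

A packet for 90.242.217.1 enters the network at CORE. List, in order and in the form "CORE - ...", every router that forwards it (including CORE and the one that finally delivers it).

CORE - DIST2 - DIST1

At CORE: longest match for 90.242.217.1 is 90.242.192.0/19 -> DIST2
At DIST2: longest match for 90.242.217.1 is 90.240.0.0/14 -> DIST1
At DIST1: longest match for 90.242.217.1 is 90.242.192.0/19 -> LAN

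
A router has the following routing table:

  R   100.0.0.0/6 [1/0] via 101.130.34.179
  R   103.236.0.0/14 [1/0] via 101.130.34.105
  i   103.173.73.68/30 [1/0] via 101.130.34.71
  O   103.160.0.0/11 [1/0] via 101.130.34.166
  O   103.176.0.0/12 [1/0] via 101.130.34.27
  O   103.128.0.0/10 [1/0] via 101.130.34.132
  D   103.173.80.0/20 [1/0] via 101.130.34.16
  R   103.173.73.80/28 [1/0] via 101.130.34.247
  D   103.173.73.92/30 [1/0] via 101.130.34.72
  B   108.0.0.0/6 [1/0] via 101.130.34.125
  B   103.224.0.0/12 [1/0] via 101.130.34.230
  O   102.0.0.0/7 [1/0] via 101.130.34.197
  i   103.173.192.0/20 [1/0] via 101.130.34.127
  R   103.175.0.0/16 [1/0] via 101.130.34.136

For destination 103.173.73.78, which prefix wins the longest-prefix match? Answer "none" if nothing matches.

Entries matching 103.173.73.78:
  100.0.0.0/6 (100.0.0.0 - 103.255.255.255)
  102.0.0.0/7 (102.0.0.0 - 103.255.255.255)
  103.128.0.0/10 (103.128.0.0 - 103.191.255.255)
  103.160.0.0/11 (103.160.0.0 - 103.191.255.255)
Most specific is 103.160.0.0/11.

103.160.0.0/11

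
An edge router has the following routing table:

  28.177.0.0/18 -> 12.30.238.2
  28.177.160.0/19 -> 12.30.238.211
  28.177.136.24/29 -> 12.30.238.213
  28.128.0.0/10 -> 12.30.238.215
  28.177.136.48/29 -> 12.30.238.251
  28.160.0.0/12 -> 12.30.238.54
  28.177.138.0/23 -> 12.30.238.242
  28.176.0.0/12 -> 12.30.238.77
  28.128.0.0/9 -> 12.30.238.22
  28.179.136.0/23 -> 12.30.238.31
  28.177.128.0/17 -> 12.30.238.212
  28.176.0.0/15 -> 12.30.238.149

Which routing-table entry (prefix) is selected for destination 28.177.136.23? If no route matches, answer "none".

Entries matching 28.177.136.23:
  28.128.0.0/9 (28.128.0.0 - 28.255.255.255)
  28.128.0.0/10 (28.128.0.0 - 28.191.255.255)
  28.176.0.0/12 (28.176.0.0 - 28.191.255.255)
  28.176.0.0/15 (28.176.0.0 - 28.177.255.255)
  28.177.128.0/17 (28.177.128.0 - 28.177.255.255)
Most specific is 28.177.128.0/17.

28.177.128.0/17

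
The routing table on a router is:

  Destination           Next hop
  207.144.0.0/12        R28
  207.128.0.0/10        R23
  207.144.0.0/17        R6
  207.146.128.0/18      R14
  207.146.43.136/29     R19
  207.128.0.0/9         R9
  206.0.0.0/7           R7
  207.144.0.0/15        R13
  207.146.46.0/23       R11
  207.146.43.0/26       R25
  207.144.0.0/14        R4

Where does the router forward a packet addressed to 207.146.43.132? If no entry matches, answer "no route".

Routes whose prefix contains 207.146.43.132:
  206.0.0.0/7 (206.0.0.0 - 207.255.255.255) -> R7
  207.128.0.0/9 (207.128.0.0 - 207.255.255.255) -> R9
  207.128.0.0/10 (207.128.0.0 - 207.191.255.255) -> R23
  207.144.0.0/12 (207.144.0.0 - 207.159.255.255) -> R28
  207.144.0.0/14 (207.144.0.0 - 207.147.255.255) -> R4
More-specific entries that do NOT match:
  207.146.43.136/29 (207.146.43.136 - 207.146.43.143) does not contain 207.146.43.132
  207.146.43.0/26 (207.146.43.0 - 207.146.43.63) does not contain 207.146.43.132
  207.146.46.0/23 (207.146.46.0 - 207.146.47.255) does not contain 207.146.43.132
  207.146.128.0/18 (207.146.128.0 - 207.146.191.255) does not contain 207.146.43.132
  207.144.0.0/17 (207.144.0.0 - 207.144.127.255) does not contain 207.146.43.132
  207.144.0.0/15 (207.144.0.0 - 207.145.255.255) does not contain 207.146.43.132
Longest matching prefix is /14 -> next hop R4.

R4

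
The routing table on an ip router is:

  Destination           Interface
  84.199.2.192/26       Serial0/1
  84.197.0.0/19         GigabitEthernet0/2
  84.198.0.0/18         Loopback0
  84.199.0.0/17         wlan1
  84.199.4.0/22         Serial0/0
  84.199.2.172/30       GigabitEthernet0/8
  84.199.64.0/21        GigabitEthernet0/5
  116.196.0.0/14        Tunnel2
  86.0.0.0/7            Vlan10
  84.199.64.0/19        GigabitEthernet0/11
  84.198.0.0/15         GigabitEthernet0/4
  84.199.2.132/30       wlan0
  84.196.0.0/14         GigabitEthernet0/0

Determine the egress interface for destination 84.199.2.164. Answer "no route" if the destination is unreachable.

Routes whose prefix contains 84.199.2.164:
  84.196.0.0/14 (84.196.0.0 - 84.199.255.255) -> GigabitEthernet0/0
  84.198.0.0/15 (84.198.0.0 - 84.199.255.255) -> GigabitEthernet0/4
  84.199.0.0/17 (84.199.0.0 - 84.199.127.255) -> wlan1
More-specific entries that do NOT match:
  84.199.2.172/30 (84.199.2.172 - 84.199.2.175) does not contain 84.199.2.164
  84.199.2.132/30 (84.199.2.132 - 84.199.2.135) does not contain 84.199.2.164
  84.199.2.192/26 (84.199.2.192 - 84.199.2.255) does not contain 84.199.2.164
  84.199.4.0/22 (84.199.4.0 - 84.199.7.255) does not contain 84.199.2.164
  84.199.64.0/21 (84.199.64.0 - 84.199.71.255) does not contain 84.199.2.164
  84.197.0.0/19 (84.197.0.0 - 84.197.31.255) does not contain 84.199.2.164
  84.199.64.0/19 (84.199.64.0 - 84.199.95.255) does not contain 84.199.2.164
  84.198.0.0/18 (84.198.0.0 - 84.198.63.255) does not contain 84.199.2.164
Longest matching prefix is /17 -> interface wlan1.

wlan1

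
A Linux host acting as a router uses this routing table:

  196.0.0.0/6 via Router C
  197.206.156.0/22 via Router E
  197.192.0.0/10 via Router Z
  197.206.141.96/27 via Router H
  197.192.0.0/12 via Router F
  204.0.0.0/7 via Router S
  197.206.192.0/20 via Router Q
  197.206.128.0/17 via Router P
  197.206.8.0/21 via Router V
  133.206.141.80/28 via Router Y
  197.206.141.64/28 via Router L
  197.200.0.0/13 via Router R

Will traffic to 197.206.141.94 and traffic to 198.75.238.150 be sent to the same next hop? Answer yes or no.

no

197.206.141.94: longest match 197.206.128.0/17 -> Router P
198.75.238.150: longest match 196.0.0.0/6 -> Router C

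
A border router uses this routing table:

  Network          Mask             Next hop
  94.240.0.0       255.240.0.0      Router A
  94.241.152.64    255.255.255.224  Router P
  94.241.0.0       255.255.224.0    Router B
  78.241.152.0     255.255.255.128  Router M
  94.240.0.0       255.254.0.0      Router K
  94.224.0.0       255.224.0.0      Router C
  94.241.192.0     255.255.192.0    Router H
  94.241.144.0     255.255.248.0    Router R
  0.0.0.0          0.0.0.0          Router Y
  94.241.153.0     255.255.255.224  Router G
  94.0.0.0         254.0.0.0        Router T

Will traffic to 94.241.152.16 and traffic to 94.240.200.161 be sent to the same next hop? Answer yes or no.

yes

94.241.152.16: longest match 94.240.0.0/15 -> Router K
94.240.200.161: longest match 94.240.0.0/15 -> Router K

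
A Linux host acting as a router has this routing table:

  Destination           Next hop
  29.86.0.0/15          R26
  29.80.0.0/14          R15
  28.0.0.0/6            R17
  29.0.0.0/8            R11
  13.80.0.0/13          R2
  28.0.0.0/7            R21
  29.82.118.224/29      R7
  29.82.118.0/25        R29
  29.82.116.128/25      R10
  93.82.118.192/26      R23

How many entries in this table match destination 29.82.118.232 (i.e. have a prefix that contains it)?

4

Prefixes containing 29.82.118.232:
  28.0.0.0/6 (28.0.0.0 - 31.255.255.255)
  28.0.0.0/7 (28.0.0.0 - 29.255.255.255)
  29.0.0.0/8 (29.0.0.0 - 29.255.255.255)
  29.80.0.0/14 (29.80.0.0 - 29.83.255.255)
Total matching entries: 4.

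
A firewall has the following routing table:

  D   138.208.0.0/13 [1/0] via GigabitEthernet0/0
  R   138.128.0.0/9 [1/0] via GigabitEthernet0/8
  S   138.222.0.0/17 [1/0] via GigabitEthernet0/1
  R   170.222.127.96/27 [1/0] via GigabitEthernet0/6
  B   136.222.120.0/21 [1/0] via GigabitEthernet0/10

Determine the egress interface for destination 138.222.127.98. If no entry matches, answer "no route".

Routes whose prefix contains 138.222.127.98:
  138.128.0.0/9 (138.128.0.0 - 138.255.255.255) -> GigabitEthernet0/8
  138.222.0.0/17 (138.222.0.0 - 138.222.127.255) -> GigabitEthernet0/1
More-specific entries that do NOT match:
  170.222.127.96/27 (170.222.127.96 - 170.222.127.127) does not contain 138.222.127.98
  136.222.120.0/21 (136.222.120.0 - 136.222.127.255) does not contain 138.222.127.98
Longest matching prefix is /17 -> interface GigabitEthernet0/1.

GigabitEthernet0/1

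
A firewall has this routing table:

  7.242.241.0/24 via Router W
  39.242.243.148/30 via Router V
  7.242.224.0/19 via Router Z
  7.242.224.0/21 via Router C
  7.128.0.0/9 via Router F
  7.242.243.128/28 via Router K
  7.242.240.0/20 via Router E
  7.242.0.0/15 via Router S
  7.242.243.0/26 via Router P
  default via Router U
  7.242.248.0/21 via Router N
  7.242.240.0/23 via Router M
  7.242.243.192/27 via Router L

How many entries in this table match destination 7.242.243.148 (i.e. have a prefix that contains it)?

Prefixes containing 7.242.243.148:
  0.0.0.0/0 (default, matches everything)
  7.128.0.0/9 (7.128.0.0 - 7.255.255.255)
  7.242.0.0/15 (7.242.0.0 - 7.243.255.255)
  7.242.224.0/19 (7.242.224.0 - 7.242.255.255)
  7.242.240.0/20 (7.242.240.0 - 7.242.255.255)
Total matching entries: 5.

5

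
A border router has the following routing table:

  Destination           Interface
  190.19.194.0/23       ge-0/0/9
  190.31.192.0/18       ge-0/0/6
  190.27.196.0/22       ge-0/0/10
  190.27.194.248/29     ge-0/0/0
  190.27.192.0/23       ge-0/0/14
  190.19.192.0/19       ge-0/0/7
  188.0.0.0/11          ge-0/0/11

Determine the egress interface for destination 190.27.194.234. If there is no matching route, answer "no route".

no route

No entry's prefix contains 190.27.194.234; there is no default route.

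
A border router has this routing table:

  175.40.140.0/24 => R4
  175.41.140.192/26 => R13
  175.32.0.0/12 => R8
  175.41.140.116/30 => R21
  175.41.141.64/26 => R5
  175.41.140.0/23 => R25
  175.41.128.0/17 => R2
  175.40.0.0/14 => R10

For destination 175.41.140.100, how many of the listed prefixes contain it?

4

Prefixes containing 175.41.140.100:
  175.32.0.0/12 (175.32.0.0 - 175.47.255.255)
  175.40.0.0/14 (175.40.0.0 - 175.43.255.255)
  175.41.128.0/17 (175.41.128.0 - 175.41.255.255)
  175.41.140.0/23 (175.41.140.0 - 175.41.141.255)
Total matching entries: 4.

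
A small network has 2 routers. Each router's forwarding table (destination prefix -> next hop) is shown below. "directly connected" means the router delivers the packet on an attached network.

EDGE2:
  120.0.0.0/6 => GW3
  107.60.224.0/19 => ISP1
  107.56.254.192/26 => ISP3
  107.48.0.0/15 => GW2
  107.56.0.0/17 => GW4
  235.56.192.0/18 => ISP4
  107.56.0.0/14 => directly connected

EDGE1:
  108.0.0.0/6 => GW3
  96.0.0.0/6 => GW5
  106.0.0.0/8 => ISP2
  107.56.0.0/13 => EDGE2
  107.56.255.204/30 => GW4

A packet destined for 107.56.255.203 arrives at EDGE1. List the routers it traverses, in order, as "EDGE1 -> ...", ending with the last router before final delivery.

EDGE1 -> EDGE2

At EDGE1: longest match for 107.56.255.203 is 107.56.0.0/13 -> EDGE2
At EDGE2: longest match for 107.56.255.203 is 107.56.0.0/14 -> directly connected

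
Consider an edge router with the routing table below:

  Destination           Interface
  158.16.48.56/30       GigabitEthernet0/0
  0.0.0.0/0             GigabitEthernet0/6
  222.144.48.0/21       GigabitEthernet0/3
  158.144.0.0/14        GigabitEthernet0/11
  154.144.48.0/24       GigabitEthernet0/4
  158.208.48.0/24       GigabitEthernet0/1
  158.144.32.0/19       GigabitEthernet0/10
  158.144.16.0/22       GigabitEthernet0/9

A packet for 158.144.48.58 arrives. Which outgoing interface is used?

GigabitEthernet0/10

Routes whose prefix contains 158.144.48.58:
  0.0.0.0/0 (default, matches everything) -> GigabitEthernet0/6
  158.144.0.0/14 (158.144.0.0 - 158.147.255.255) -> GigabitEthernet0/11
  158.144.32.0/19 (158.144.32.0 - 158.144.63.255) -> GigabitEthernet0/10
More-specific entries that do NOT match:
  158.16.48.56/30 (158.16.48.56 - 158.16.48.59) does not contain 158.144.48.58
  154.144.48.0/24 (154.144.48.0 - 154.144.48.255) does not contain 158.144.48.58
  158.208.48.0/24 (158.208.48.0 - 158.208.48.255) does not contain 158.144.48.58
  158.144.16.0/22 (158.144.16.0 - 158.144.19.255) does not contain 158.144.48.58
  222.144.48.0/21 (222.144.48.0 - 222.144.55.255) does not contain 158.144.48.58
Longest matching prefix is /19 -> interface GigabitEthernet0/10.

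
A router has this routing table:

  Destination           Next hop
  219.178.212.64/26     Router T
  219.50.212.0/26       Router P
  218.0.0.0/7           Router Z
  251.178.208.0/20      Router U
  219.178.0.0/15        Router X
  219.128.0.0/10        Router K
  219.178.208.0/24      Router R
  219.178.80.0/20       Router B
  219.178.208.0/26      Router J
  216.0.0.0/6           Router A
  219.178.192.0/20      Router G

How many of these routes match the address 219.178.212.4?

Prefixes containing 219.178.212.4:
  216.0.0.0/6 (216.0.0.0 - 219.255.255.255)
  218.0.0.0/7 (218.0.0.0 - 219.255.255.255)
  219.128.0.0/10 (219.128.0.0 - 219.191.255.255)
  219.178.0.0/15 (219.178.0.0 - 219.179.255.255)
Total matching entries: 4.

4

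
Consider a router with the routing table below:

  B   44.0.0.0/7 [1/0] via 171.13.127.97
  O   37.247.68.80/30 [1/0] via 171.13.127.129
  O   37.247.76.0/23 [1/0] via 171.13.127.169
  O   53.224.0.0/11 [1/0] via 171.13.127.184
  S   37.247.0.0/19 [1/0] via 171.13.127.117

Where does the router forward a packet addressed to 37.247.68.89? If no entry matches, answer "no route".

No entry's prefix contains 37.247.68.89; there is no default route.

no route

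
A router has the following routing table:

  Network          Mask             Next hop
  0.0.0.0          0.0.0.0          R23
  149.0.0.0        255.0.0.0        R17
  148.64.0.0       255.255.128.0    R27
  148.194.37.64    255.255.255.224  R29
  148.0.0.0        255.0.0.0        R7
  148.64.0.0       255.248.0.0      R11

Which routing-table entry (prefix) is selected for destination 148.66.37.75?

Entries matching 148.66.37.75:
  0.0.0.0/0 (default, matches everything)
  148.0.0.0/8 (148.0.0.0 - 148.255.255.255)
  148.64.0.0/13 (148.64.0.0 - 148.71.255.255)
Most specific is 148.64.0.0/13.

148.64.0.0/13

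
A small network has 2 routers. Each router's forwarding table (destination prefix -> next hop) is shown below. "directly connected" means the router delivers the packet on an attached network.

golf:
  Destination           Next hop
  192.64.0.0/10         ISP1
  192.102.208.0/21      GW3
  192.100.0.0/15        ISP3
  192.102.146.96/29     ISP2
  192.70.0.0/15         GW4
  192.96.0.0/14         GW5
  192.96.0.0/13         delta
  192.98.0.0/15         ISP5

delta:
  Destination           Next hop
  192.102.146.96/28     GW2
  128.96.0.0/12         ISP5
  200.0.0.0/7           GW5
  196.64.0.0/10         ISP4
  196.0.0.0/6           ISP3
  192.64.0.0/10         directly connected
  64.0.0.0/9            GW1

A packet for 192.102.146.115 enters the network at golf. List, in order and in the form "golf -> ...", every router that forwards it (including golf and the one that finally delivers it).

golf -> delta

At golf: longest match for 192.102.146.115 is 192.96.0.0/13 -> delta
At delta: longest match for 192.102.146.115 is 192.64.0.0/10 -> directly connected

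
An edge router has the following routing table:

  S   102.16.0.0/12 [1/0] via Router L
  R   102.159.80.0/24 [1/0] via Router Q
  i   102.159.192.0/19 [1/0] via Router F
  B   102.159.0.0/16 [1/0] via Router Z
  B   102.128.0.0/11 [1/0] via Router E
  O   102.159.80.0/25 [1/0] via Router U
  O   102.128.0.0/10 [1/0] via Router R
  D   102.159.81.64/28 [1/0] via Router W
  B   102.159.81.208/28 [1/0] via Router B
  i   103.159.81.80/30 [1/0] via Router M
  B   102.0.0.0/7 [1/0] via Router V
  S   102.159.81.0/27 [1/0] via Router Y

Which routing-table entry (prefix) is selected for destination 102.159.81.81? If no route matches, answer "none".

102.159.0.0/16

Entries matching 102.159.81.81:
  102.0.0.0/7 (102.0.0.0 - 103.255.255.255)
  102.128.0.0/10 (102.128.0.0 - 102.191.255.255)
  102.128.0.0/11 (102.128.0.0 - 102.159.255.255)
  102.159.0.0/16 (102.159.0.0 - 102.159.255.255)
Most specific is 102.159.0.0/16.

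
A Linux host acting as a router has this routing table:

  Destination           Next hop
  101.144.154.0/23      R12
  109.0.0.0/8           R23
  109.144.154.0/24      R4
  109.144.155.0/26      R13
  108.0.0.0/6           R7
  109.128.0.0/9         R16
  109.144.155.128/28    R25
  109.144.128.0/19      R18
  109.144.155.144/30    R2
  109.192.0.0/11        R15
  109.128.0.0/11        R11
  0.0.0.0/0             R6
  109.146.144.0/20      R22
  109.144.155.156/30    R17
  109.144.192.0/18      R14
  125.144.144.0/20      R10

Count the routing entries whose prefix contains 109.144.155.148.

Prefixes containing 109.144.155.148:
  0.0.0.0/0 (default, matches everything)
  108.0.0.0/6 (108.0.0.0 - 111.255.255.255)
  109.0.0.0/8 (109.0.0.0 - 109.255.255.255)
  109.128.0.0/9 (109.128.0.0 - 109.255.255.255)
  109.128.0.0/11 (109.128.0.0 - 109.159.255.255)
  109.144.128.0/19 (109.144.128.0 - 109.144.159.255)
Total matching entries: 6.

6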